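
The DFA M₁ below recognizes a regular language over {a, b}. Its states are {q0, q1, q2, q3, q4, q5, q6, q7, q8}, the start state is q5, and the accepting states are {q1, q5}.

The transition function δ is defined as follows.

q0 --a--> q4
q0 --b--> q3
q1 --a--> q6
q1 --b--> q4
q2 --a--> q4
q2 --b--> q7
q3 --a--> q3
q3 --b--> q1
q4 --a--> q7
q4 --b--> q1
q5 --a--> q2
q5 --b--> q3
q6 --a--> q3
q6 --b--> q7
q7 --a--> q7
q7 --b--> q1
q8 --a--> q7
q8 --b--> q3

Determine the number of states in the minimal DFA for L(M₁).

States {q0,q8} cannot be reached from the start state, so discard them.
P0 = {q1,q5} | {q2,q3,q4,q6,q7}.
Refine {q2,q3,q4,q6,q7} on symbol b: members go to different blocks, giving {q3,q4,q7} and {q2,q6}.
Stable partition: {q1,q5} | {q3,q4,q7} | {q2,q6} — 3 equivalence classes.

3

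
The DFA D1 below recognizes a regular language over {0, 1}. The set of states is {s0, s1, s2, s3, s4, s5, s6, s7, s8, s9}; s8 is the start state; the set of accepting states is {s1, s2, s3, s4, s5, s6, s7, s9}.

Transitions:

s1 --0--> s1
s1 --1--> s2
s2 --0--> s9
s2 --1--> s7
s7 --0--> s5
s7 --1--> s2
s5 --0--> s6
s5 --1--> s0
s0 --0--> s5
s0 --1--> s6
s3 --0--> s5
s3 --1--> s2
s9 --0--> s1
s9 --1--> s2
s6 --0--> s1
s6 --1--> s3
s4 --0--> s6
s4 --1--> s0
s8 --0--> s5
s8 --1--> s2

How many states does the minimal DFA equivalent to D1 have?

5

Reachable states from the start: {s0,s1,s2,s3,s5,s6,s7,s8,s9}. Unreachable: {s4} — drop them.
Start with accepting vs non-accepting: {s1,s2,s3,s5,s6,s7,s9} | {s0,s8}.
Split {s1,s2,s3,s5,s6,s7,s9} by δ(·,1) → {s1,s2,s3,s6,s7,s9} and {s5}.
On input 0, block {s1,s2,s3,s6,s7,s9} splits into {s1,s2,s6,s9} and {s3,s7}.
On input 1, block {s1,s2,s6,s9} splits into {s1,s9} and {s2,s6}.
The partition is now stable with 5 blocks: {s1,s9} | {s0,s8} | {s5} | {s3,s7} | {s2,s6}.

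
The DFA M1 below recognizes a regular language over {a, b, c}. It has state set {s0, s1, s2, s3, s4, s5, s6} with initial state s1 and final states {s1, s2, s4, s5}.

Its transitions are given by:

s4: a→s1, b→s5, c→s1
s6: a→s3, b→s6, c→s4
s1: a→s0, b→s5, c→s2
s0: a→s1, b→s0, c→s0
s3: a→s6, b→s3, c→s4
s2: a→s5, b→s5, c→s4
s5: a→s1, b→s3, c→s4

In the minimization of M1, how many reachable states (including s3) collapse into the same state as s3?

All states are reachable from the start state.
Initial partition by acceptance: {s1,s2,s4,s5} | {s0,s3,s6}.
Refine {s1,s2,s4,s5} on symbol a: members go to different blocks, giving {s2,s4,s5} and {s1}.
On input a, block {s2,s4,s5} splits into {s4,s5} and {s2}.
On input b, block {s4,s5} splits into {s4} and {s5}.
On input a, block {s0,s3,s6} splits into {s3,s6} and {s0}.
Stable partition: {s4} | {s3,s6} | {s1} | {s2} | {s5} | {s0} — 6 equivalence classes.
State s3 belongs to the block {s3,s6}, which has 2 states.

2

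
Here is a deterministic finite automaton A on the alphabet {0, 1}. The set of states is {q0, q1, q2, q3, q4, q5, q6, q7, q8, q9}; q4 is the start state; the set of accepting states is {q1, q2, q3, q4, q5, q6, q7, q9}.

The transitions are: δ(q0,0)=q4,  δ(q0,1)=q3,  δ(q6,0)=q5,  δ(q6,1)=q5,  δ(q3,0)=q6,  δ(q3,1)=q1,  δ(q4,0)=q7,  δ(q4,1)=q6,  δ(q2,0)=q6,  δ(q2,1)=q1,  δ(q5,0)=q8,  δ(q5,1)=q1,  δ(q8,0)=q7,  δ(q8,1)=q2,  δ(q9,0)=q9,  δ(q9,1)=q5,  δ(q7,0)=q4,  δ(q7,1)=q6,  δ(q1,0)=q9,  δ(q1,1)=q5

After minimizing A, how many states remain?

States {q0,q3} cannot be reached from the start state, so discard them.
Start with accepting vs non-accepting: {q1,q2,q4,q5,q6,q7,q9} | {q8}.
On input 0, block {q1,q2,q4,q5,q6,q7,q9} splits into {q1,q2,q4,q6,q7,q9} and {q5}.
Split {q1,q2,q4,q6,q7,q9} by δ(·,0) → {q1,q2,q4,q7,q9} and {q6}.
Split {q1,q2,q4,q7,q9} by δ(·,0) → {q1,q4,q7,q9} and {q2}.
Split {q1,q4,q7,q9} by δ(·,1) → {q1,q9} and {q4,q7}.
Stable partition: {q1,q9} | {q8} | {q5} | {q6} | {q2} | {q4,q7} — 6 equivalence classes.

6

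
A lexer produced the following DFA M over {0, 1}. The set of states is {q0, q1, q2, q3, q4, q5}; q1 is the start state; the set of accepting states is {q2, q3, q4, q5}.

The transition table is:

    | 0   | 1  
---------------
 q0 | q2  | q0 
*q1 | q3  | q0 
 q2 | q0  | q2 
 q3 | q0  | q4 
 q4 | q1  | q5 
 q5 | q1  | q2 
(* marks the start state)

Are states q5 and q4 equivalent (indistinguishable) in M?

Yes

Every state is reachable, so we keep all 6.
Start with accepting vs non-accepting: {q2,q3,q4,q5} | {q0,q1}.
No further refinement is possible. Final partition (2 blocks): {q2,q3,q4,q5} | {q0,q1}.
q5 and q4 lie in the same block of the stable partition, so they are equivalent — no string distinguishes them.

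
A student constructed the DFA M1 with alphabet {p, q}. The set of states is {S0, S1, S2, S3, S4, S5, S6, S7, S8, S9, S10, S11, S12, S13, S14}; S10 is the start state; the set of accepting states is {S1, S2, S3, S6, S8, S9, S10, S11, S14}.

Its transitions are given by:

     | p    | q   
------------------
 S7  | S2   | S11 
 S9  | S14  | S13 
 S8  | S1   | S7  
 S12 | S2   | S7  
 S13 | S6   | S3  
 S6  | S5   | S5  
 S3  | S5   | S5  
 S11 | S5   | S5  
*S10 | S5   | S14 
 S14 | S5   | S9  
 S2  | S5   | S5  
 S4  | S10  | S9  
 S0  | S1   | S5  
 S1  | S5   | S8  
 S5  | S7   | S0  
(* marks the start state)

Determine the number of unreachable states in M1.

Starting at S10 and following transitions, the reachable set is {S0, S1, S2, S3, S5, S6, S7, S8, S9, S10, S11, S13, S14}. That leaves S4, S12 unreachable — 2 in total.

2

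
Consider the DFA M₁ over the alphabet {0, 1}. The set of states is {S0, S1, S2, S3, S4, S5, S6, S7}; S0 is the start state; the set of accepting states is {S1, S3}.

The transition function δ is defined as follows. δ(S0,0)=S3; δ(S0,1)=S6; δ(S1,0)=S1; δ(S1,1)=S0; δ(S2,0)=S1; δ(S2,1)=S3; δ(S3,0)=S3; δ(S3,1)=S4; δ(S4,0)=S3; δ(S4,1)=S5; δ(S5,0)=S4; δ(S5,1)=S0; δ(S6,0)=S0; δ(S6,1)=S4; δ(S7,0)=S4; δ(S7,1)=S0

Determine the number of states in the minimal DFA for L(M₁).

First remove the unreachable states {S1,S2,S7}; 5 states remain.
Initial partition by acceptance: {S3} | {S0,S4,S5,S6}.
On input 0, block {S0,S4,S5,S6} splits into {S0,S4} and {S5,S6}.
The partition is now stable with 3 blocks: {S3} | {S0,S4} | {S5,S6}.

3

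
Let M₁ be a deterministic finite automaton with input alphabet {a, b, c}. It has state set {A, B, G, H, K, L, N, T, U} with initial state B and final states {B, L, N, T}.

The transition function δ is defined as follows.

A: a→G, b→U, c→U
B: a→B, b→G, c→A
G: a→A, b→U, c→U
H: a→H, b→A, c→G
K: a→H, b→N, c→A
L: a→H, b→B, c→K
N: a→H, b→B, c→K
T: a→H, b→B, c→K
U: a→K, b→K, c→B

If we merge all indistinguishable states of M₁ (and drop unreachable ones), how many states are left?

Reachable states from the start: {A,B,G,H,K,N,U}. Unreachable: {L,T} — drop them.
P0 = {B,N} | {A,G,H,K,U}.
On input a, block {B,N} splits into {N} and {B}.
Refine {A,G,H,K,U} on symbol b: members go to different blocks, giving {A,G,H,U} and {K}.
Refine {A,G,H,U} on symbol a: members go to different blocks, giving {A,G,H} and {U}.
Split {A,G,H} by δ(·,b) → {A,G} and {H}.
The partition is now stable with 6 blocks: {N} | {A,G} | {B} | {K} | {U} | {H}.

6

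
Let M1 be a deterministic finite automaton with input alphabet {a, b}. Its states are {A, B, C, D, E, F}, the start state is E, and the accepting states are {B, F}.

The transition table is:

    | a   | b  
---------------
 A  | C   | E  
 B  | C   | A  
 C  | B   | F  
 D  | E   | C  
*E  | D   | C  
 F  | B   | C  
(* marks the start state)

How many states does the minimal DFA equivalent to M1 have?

Every state is reachable, so we keep all 6.
P0 = {B,F} | {A,C,D,E}.
On input a, block {B,F} splits into {B} and {F}.
Refine {A,C,D,E} on symbol a: members go to different blocks, giving {A,D,E} and {C}.
On input a, block {A,D,E} splits into {D,E} and {A}.
The partition is now stable with 5 blocks: {B} | {D,E} | {F} | {C} | {A}.

5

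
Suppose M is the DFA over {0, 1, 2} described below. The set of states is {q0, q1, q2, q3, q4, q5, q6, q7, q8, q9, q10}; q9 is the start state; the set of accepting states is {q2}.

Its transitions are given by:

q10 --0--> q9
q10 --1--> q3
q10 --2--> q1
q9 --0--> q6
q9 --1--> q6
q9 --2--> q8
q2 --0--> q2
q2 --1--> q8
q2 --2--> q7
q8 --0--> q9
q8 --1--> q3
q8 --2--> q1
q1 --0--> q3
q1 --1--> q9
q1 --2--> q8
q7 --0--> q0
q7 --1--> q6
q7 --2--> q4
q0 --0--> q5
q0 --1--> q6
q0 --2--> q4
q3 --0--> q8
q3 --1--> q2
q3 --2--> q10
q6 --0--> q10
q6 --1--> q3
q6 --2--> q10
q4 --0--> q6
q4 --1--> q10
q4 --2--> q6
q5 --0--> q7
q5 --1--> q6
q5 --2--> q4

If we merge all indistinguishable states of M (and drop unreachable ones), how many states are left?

8

Every state is reachable, so we keep all 11.
P0 = {q2} | {q0,q1,q3,q4,q5,q6,q7,q8,q9,q10}.
Split {q0,q1,q3,q4,q5,q6,q7,q8,q9,q10} by δ(·,1) → {q0,q1,q4,q5,q6,q7,q8,q9,q10} and {q3}.
Split {q0,q1,q4,q5,q6,q7,q8,q9,q10} by δ(·,0) → {q0,q4,q5,q6,q7,q8,q9,q10} and {q1}.
Refine {q0,q4,q5,q6,q7,q8,q9,q10} on symbol 1: members go to different blocks, giving {q0,q4,q5,q7,q9} and {q6,q8,q10}.
On input 0, block {q0,q4,q5,q7,q9} splits into {q0,q5,q7} and {q4,q9}.
Refine {q6,q8,q10} on symbol 0: members go to different blocks, giving {q8,q10} and {q6}.
Refine {q4,q9} on symbol 1: members go to different blocks, giving {q4} and {q9}.
The partition is now stable with 8 blocks: {q2} | {q0,q5,q7} | {q3} | {q1} | {q8,q10} | {q4} | {q6} | {q9}.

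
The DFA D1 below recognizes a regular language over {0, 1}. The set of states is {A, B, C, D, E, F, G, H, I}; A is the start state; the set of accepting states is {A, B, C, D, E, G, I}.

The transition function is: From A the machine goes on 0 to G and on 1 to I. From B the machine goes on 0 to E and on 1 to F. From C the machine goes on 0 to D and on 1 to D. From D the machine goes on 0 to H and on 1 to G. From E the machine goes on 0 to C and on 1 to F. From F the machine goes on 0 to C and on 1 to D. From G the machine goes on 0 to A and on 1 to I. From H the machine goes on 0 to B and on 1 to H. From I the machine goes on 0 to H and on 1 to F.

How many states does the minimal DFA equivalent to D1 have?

8

P0 = {A,B,C,D,E,G,I} | {F,H}.
On input 0, block {A,B,C,D,E,G,I} splits into {A,B,C,E,G} and {D,I}.
Refine {A,B,C,E,G} on symbol 0: members go to different blocks, giving {A,B,E,G} and {C}.
Split {A,B,E,G} by δ(·,0) → {A,B,G} and {E}.
On input 0, block {A,B,G} splits into {A,G} and {B}.
Split {F,H} by δ(·,0) → {F} and {H}.
On input 1, block {D,I} splits into {D} and {I}.
The partition is now stable with 8 blocks: {A,G} | {F} | {D} | {C} | {E} | {B} | {H} | {I}.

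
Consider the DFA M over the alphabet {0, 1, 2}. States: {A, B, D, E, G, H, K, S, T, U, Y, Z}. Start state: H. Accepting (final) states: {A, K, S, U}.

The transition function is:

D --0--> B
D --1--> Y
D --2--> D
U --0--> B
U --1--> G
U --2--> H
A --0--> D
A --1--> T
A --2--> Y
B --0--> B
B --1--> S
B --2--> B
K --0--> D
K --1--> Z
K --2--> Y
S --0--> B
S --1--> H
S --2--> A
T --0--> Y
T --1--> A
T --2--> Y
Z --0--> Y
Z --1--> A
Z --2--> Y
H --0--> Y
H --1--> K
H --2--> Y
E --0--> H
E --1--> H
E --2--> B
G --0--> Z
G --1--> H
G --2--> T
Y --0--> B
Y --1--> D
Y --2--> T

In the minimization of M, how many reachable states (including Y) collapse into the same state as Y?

First remove the unreachable states {E,G,U}; 9 states remain.
Initial partition by acceptance: {A,K,S} | {B,D,H,T,Y,Z}.
Refine {A,K,S} on symbol 2: members go to different blocks, giving {A,K} and {S}.
On input 1, block {B,D,H,T,Y,Z} splits into {H,T,Z} and {D,Y} and {B}.
Refine {D,Y} on symbol 2: members go to different blocks, giving {Y} and {D}.
No further refinement is possible. Final partition (6 blocks): {A,K} | {H,T,Z} | {S} | {Y} | {B} | {D}.
The equivalence class containing Y is {Y}, of size 1.

1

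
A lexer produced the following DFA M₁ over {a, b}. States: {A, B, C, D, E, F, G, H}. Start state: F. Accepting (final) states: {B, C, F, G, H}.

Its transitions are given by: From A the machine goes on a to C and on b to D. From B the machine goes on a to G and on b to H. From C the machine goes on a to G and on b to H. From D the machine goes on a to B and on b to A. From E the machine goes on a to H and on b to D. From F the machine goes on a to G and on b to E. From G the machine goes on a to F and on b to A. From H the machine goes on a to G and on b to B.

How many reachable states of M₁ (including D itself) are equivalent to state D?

3

All states are reachable from the start state.
P0 = {B,C,F,G,H} | {A,D,E}.
Refine {B,C,F,G,H} on symbol b: members go to different blocks, giving {B,C,H} and {F,G}.
Stable partition: {B,C,H} | {A,D,E} | {F,G} — 3 equivalence classes.
State D belongs to the block {A,D,E}, which has 3 states.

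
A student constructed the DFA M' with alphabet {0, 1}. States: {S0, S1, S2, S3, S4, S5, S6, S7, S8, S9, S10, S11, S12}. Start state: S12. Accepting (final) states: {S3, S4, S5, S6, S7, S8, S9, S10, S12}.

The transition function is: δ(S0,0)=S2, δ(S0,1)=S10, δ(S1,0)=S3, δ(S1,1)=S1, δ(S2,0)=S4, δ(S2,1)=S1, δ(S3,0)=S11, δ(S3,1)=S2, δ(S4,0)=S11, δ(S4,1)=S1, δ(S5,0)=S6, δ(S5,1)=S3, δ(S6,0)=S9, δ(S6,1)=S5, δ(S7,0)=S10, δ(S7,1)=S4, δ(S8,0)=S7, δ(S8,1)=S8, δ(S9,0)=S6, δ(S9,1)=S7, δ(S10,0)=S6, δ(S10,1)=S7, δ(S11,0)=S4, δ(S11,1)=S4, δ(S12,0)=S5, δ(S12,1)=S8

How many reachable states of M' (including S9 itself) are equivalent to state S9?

3

States {S0} cannot be reached from the start state, so discard them.
P0 = {S3,S4,S5,S6,S7,S8,S9,S10,S12} | {S1,S2,S11}.
Split {S3,S4,S5,S6,S7,S8,S9,S10,S12} by δ(·,0) → {S5,S6,S7,S8,S9,S10,S12} and {S3,S4}.
Refine {S5,S6,S7,S8,S9,S10,S12} on symbol 1: members go to different blocks, giving {S6,S8,S9,S10,S12} and {S5,S7}.
On input 0, block {S6,S8,S9,S10,S12} splits into {S6,S9,S10} and {S8,S12}.
Refine {S1,S2,S11} on symbol 1: members go to different blocks, giving {S1,S2} and {S11}.
The partition is now stable with 6 blocks: {S6,S9,S10} | {S1,S2} | {S3,S4} | {S5,S7} | {S8,S12} | {S11}.
State S9 belongs to the block {S6,S9,S10}, which has 3 states.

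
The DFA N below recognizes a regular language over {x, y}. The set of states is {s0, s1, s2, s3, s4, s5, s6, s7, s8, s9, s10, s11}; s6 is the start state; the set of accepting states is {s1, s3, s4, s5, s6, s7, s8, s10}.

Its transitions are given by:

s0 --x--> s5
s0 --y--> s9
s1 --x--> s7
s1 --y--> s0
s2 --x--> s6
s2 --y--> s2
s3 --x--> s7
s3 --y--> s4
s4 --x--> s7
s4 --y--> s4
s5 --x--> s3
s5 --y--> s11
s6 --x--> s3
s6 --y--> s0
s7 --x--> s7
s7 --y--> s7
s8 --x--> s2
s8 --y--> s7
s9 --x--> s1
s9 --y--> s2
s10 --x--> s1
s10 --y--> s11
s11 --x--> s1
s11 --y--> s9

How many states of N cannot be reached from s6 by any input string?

Starting at s6 and following transitions, the reachable set is {s0, s1, s2, s3, s4, s5, s6, s7, s9, s11}. That leaves s8, s10 unreachable — 2 in total.

2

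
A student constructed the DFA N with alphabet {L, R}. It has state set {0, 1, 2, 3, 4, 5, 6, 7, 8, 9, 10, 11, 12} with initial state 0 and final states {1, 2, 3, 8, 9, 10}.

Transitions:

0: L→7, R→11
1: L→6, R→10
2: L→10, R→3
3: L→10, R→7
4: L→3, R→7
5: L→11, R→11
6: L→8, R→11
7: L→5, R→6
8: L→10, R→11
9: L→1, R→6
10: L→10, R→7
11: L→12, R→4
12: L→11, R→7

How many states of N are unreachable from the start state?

3

Starting at 0 and following transitions, the reachable set is {0, 3, 4, 5, 6, 7, 8, 10, 11, 12}. That leaves 1, 2, 9 unreachable — 3 in total.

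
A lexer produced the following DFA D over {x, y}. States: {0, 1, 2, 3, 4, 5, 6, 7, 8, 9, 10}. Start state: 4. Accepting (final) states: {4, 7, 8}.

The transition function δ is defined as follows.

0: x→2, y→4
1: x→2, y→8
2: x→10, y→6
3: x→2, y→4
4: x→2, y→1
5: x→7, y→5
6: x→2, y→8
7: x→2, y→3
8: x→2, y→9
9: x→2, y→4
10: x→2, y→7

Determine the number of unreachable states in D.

2

No path from 4 leads to 0, 5; the other 9 states are all reachable.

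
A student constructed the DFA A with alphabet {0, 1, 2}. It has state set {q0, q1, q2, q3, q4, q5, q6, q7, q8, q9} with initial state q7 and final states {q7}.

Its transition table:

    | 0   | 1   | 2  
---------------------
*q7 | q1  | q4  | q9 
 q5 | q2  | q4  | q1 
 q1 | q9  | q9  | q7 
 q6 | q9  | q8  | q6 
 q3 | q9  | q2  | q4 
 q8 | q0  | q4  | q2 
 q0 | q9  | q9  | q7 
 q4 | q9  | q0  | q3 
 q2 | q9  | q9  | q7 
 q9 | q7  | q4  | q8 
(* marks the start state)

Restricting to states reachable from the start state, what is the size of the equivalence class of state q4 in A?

2

States {q5,q6} cannot be reached from the start state, so discard them.
P0 = {q7} | {q0,q1,q2,q3,q4,q8,q9}.
On input 0, block {q0,q1,q2,q3,q4,q8,q9} splits into {q0,q1,q2,q3,q4,q8} and {q9}.
On input 0, block {q0,q1,q2,q3,q4,q8} splits into {q0,q1,q2,q3,q4} and {q8}.
Refine {q0,q1,q2,q3,q4} on symbol 1: members go to different blocks, giving {q0,q1,q2} and {q3,q4}.
No further refinement is possible. Final partition (5 blocks): {q7} | {q0,q1,q2} | {q9} | {q8} | {q3,q4}.
The equivalence class containing q4 is {q3,q4}, of size 2.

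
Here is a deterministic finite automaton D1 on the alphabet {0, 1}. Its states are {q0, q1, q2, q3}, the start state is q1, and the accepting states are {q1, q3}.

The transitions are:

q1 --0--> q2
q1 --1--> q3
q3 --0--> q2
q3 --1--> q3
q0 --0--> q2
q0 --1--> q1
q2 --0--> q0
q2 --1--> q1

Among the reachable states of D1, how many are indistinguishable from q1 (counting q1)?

P0 = {q1,q3} | {q0,q2}.
No further refinement is possible. Final partition (2 blocks): {q1,q3} | {q0,q2}.
State q1 belongs to the block {q1,q3}, which has 2 states.

2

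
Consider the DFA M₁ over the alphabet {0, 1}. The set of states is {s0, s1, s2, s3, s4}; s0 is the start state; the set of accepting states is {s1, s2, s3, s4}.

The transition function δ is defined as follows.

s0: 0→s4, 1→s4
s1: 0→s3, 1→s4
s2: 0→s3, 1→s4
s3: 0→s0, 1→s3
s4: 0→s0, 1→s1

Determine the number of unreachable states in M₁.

BFS from s0 reaches {s0, s1, s3, s4}; the 1 state(s) s2 are never visited.

1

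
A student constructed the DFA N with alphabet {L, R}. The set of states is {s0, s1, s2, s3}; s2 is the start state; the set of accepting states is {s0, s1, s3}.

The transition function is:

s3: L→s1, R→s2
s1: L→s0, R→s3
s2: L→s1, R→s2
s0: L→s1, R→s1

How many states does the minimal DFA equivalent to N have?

All states are reachable from the start state.
P0 = {s0,s1,s3} | {s2}.
On input R, block {s0,s1,s3} splits into {s0,s1} and {s3}.
On input R, block {s0,s1} splits into {s0} and {s1}.
The partition is now stable with 4 blocks: {s0} | {s2} | {s3} | {s1}.

4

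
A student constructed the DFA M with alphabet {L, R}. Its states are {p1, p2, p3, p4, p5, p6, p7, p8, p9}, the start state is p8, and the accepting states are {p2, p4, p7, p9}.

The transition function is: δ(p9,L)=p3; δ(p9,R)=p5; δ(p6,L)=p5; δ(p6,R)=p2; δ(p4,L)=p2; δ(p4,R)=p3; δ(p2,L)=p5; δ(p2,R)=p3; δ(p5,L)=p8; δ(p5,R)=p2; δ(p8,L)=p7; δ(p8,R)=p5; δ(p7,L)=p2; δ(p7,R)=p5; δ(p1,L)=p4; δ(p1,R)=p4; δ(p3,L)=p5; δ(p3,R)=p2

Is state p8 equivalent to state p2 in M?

No

First remove the unreachable states {p1,p4,p6,p9}; 5 states remain.
P0 = {p2,p7} | {p3,p5,p8}.
Refine {p2,p7} on symbol L: members go to different blocks, giving {p2} and {p7}.
Split {p3,p5,p8} by δ(·,L) → {p3,p5} and {p8}.
Refine {p3,p5} on symbol L: members go to different blocks, giving {p3} and {p5}.
Stable partition: {p2} | {p3} | {p7} | {p8} | {p5} — 5 equivalence classes.
p8 and p2 end up in different blocks, so they are distinguishable. For instance, the string 'ε' is accepted from only p2.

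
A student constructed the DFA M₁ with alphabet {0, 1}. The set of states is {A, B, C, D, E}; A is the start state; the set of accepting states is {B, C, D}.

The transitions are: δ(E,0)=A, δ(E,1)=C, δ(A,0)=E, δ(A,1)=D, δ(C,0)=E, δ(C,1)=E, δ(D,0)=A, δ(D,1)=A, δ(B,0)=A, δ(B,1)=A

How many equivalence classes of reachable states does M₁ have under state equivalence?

2

First remove the unreachable states {B}; 4 states remain.
P0 = {C,D} | {A,E}.
No further refinement is possible. Final partition (2 blocks): {C,D} | {A,E}.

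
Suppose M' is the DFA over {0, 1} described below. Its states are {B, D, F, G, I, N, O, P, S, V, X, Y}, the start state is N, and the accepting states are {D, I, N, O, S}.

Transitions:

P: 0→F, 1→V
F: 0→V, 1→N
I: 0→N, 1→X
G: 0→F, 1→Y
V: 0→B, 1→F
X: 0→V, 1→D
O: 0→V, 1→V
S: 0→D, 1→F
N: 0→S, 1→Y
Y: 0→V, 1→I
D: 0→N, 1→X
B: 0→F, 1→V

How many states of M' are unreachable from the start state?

3

No path from N leads to G, O, P; the other 9 states are all reachable.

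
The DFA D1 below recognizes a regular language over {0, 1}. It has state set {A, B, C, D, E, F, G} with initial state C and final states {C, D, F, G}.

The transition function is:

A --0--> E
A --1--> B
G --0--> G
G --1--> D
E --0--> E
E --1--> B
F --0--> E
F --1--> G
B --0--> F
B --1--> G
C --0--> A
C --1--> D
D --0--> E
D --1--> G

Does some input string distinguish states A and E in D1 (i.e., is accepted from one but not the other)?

No

Every state is reachable, so we keep all 7.
P0 = {C,D,F,G} | {A,B,E}.
Refine {C,D,F,G} on symbol 0: members go to different blocks, giving {C,D,F} and {G}.
On input 1, block {C,D,F} splits into {D,F} and {C}.
On input 0, block {A,B,E} splits into {A,E} and {B}.
No further refinement is possible. Final partition (5 blocks): {D,F} | {A,E} | {G} | {C} | {B}.
A and E lie in the same block of the stable partition, so they are equivalent — no string distinguishes them.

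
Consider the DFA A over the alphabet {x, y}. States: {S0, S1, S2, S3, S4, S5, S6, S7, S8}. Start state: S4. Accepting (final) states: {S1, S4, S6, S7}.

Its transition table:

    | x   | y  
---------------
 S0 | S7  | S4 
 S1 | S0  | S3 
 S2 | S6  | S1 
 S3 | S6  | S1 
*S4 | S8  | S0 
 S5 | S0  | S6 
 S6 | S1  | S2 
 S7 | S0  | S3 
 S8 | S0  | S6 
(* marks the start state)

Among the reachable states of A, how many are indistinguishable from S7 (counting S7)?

2

States {S5} cannot be reached from the start state, so discard them.
Initial partition by acceptance: {S1,S4,S6,S7} | {S0,S2,S3,S8}.
Refine {S1,S4,S6,S7} on symbol x: members go to different blocks, giving {S1,S4,S7} and {S6}.
Refine {S0,S2,S3,S8} on symbol x: members go to different blocks, giving {S2,S3} and {S0} and {S8}.
Split {S1,S4,S7} by δ(·,x) → {S1,S7} and {S4}.
Stable partition: {S1,S7} | {S2,S3} | {S6} | {S0} | {S8} | {S4} — 6 equivalence classes.
The equivalence class containing S7 is {S1,S7}, of size 2.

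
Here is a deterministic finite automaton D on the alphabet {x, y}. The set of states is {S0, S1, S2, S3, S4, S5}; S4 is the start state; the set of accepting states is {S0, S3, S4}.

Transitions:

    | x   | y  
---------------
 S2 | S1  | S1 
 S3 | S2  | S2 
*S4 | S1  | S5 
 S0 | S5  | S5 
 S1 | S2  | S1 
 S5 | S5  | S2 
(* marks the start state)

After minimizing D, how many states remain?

Reachable states from the start: {S1,S2,S4,S5}. Unreachable: {S0,S3} — drop them.
Initial partition by acceptance: {S4} | {S1,S2,S5}.
The partition is now stable with 2 blocks: {S4} | {S1,S2,S5}.

2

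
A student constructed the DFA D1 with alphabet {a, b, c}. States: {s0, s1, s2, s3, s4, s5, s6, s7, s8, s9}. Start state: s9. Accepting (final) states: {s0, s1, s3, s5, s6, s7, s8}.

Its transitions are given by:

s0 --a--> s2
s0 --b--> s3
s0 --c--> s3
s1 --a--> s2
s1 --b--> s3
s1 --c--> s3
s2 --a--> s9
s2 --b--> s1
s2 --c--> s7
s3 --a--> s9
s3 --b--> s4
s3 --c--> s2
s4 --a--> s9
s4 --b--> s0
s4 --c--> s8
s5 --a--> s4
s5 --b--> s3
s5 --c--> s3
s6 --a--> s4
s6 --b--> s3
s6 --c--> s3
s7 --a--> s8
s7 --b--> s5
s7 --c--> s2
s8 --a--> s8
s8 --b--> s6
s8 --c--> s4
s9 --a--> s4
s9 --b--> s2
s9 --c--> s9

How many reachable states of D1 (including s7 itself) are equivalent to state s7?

2

Every state is reachable, so we keep all 10.
Initial partition by acceptance: {s0,s1,s3,s5,s6,s7,s8} | {s2,s4,s9}.
Refine {s0,s1,s3,s5,s6,s7,s8} on symbol a: members go to different blocks, giving {s0,s1,s3,s5,s6} and {s7,s8}.
Refine {s0,s1,s3,s5,s6} on symbol b: members go to different blocks, giving {s0,s1,s5,s6} and {s3}.
Refine {s2,s4,s9} on symbol b: members go to different blocks, giving {s2,s4} and {s9}.
No further refinement is possible. Final partition (5 blocks): {s0,s1,s5,s6} | {s2,s4} | {s7,s8} | {s3} | {s9}.
The equivalence class containing s7 is {s7,s8}, of size 2.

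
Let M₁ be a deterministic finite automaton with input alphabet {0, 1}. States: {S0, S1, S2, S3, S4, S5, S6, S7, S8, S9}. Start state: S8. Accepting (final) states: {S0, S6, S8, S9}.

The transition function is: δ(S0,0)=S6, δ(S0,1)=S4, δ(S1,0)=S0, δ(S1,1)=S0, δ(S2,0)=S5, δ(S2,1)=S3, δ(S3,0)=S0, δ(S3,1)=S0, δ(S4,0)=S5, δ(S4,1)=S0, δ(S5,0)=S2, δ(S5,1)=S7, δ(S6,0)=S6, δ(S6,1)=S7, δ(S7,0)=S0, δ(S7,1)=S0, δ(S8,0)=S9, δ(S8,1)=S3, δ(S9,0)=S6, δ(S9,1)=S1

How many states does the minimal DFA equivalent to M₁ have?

Initial partition by acceptance: {S0,S6,S8,S9} | {S1,S2,S3,S4,S5,S7}.
On input 0, block {S1,S2,S3,S4,S5,S7} splits into {S1,S3,S7} and {S2,S4,S5}.
Split {S0,S6,S8,S9} by δ(·,1) → {S6,S8,S9} and {S0}.
On input 1, block {S2,S4,S5} splits into {S2,S5} and {S4}.
No further refinement is possible. Final partition (5 blocks): {S6,S8,S9} | {S1,S3,S7} | {S2,S5} | {S0} | {S4}.

5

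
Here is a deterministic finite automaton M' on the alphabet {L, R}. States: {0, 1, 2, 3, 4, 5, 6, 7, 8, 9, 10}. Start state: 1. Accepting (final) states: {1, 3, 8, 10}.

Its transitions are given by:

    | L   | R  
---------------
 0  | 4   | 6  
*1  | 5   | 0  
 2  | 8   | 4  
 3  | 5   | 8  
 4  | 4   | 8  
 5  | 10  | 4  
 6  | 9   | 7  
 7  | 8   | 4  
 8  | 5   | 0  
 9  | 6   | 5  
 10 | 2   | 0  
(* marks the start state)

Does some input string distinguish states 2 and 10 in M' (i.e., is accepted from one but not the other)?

States {3} cannot be reached from the start state, so discard them.
P0 = {1,8,10} | {0,2,4,5,6,7,9}.
Split {0,2,4,5,6,7,9} by δ(·,L) → {0,4,6,9} and {2,5,7}.
On input R, block {0,4,6,9} splits into {6,9} and {0} and {4}.
No further refinement is possible. Final partition (5 blocks): {1,8,10} | {6,9} | {2,5,7} | {0} | {4}.
2 and 10 end up in different blocks, so they are distinguishable. For instance, the string 'ε' is accepted from only 10.

Yes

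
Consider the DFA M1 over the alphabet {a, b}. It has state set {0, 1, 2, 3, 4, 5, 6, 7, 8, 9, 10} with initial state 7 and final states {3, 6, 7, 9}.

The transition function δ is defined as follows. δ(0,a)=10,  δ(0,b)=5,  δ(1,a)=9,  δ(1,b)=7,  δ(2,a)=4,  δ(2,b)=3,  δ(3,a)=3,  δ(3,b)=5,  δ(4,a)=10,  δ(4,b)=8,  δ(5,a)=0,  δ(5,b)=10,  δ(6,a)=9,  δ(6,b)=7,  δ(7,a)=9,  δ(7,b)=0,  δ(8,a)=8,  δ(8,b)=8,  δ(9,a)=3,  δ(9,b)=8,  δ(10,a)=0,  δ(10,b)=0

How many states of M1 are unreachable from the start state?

4

BFS from 7 reaches {0, 3, 5, 7, 8, 9, 10}; the 4 state(s) 1, 2, 4, 6 are never visited.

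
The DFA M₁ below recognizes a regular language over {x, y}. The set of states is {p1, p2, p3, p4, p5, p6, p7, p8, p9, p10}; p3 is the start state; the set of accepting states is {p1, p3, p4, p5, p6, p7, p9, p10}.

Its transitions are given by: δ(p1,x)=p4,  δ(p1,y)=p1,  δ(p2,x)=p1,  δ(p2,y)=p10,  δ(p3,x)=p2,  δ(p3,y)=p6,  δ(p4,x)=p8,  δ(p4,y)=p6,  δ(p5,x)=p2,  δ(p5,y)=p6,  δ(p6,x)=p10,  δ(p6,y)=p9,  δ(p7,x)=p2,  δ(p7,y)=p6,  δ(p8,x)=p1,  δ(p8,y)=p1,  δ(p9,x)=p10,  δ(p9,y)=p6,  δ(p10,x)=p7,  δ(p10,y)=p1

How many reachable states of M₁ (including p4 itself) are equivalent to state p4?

States {p5} cannot be reached from the start state, so discard them.
Start with accepting vs non-accepting: {p1,p3,p4,p6,p7,p9,p10} | {p2,p8}.
On input x, block {p1,p3,p4,p6,p7,p9,p10} splits into {p1,p6,p9,p10} and {p3,p4,p7}.
Split {p1,p6,p9,p10} by δ(·,x) → {p1,p10} and {p6,p9}.
No further refinement is possible. Final partition (4 blocks): {p1,p10} | {p2,p8} | {p3,p4,p7} | {p6,p9}.
The equivalence class containing p4 is {p3,p4,p7}, of size 3.

3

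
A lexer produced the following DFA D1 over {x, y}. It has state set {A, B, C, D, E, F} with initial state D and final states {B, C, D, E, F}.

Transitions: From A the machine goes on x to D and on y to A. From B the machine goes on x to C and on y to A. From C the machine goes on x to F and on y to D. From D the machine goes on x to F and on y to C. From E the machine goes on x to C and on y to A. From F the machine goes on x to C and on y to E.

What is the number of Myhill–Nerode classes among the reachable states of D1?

States {B} cannot be reached from the start state, so discard them.
P0 = {C,D,E,F} | {A}.
Split {C,D,E,F} by δ(·,y) → {C,D,F} and {E}.
Split {C,D,F} by δ(·,y) → {C,D} and {F}.
The partition is now stable with 4 blocks: {C,D} | {A} | {E} | {F}.

4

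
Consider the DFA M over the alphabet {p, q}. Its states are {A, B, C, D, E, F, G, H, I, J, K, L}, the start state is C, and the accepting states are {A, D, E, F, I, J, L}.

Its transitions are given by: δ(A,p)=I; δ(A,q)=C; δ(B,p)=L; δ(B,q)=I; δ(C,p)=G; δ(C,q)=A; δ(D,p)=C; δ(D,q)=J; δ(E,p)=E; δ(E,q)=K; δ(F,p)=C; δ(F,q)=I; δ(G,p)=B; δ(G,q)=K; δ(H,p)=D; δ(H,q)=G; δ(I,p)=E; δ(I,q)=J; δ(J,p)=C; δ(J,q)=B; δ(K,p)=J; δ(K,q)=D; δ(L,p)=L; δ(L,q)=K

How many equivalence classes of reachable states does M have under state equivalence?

9

Reachable states from the start: {A,B,C,D,E,G,I,J,K,L}. Unreachable: {F,H} — drop them.
Start with accepting vs non-accepting: {A,D,E,I,J,L} | {B,C,G,K}.
Split {A,D,E,I,J,L} by δ(·,p) → {A,E,I,L} and {D,J}.
Refine {A,E,I,L} on symbol q: members go to different blocks, giving {A,E,L} and {I}.
Split {A,E,L} by δ(·,p) → {E,L} and {A}.
Split {B,C,G,K} by δ(·,p) → {C,G} and {B} and {K}.
Refine {C,G} on symbol p: members go to different blocks, giving {C} and {G}.
Refine {D,J} on symbol q: members go to different blocks, giving {D} and {J}.
No further refinement is possible. Final partition (9 blocks): {E,L} | {C} | {D} | {I} | {A} | {B} | {K} | {G} | {J}.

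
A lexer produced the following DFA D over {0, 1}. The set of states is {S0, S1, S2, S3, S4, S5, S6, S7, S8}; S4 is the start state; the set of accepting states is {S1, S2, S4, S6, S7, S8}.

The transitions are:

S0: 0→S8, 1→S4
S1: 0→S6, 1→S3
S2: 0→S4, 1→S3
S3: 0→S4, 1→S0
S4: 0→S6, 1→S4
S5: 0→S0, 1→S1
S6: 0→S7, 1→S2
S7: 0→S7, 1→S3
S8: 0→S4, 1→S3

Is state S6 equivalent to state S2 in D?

No

Reachable states from the start: {S0,S2,S3,S4,S6,S7,S8}. Unreachable: {S1,S5} — drop them.
Initial partition by acceptance: {S2,S4,S6,S7,S8} | {S0,S3}.
Refine {S2,S4,S6,S7,S8} on symbol 1: members go to different blocks, giving {S2,S7,S8} and {S4,S6}.
Refine {S2,S7,S8} on symbol 0: members go to different blocks, giving {S2,S8} and {S7}.
Refine {S0,S3} on symbol 0: members go to different blocks, giving {S0} and {S3}.
Refine {S4,S6} on symbol 0: members go to different blocks, giving {S4} and {S6}.
No further refinement is possible. Final partition (6 blocks): {S2,S8} | {S0} | {S4} | {S7} | {S3} | {S6}.
S6 and S2 end up in different blocks, so they are distinguishable. For instance, the string '1' is accepted from only S6.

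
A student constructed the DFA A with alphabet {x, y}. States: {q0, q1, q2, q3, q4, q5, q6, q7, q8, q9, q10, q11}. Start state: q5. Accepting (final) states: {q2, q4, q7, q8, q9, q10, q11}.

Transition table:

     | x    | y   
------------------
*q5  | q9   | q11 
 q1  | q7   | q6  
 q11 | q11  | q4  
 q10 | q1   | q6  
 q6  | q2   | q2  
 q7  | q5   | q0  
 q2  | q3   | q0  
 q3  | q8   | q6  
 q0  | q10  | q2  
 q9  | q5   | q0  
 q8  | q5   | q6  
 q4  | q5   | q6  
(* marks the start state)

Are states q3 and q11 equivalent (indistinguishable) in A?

No

Every state is reachable, so we keep all 12.
P0 = {q2,q4,q7,q8,q9,q10,q11} | {q0,q1,q3,q5,q6}.
Split {q2,q4,q7,q8,q9,q10,q11} by δ(·,x) → {q2,q4,q7,q8,q9,q10} and {q11}.
Split {q0,q1,q3,q5,q6} by δ(·,y) → {q0,q6} and {q1,q3} and {q5}.
Split {q2,q4,q7,q8,q9,q10} by δ(·,x) → {q4,q7,q8,q9} and {q2,q10}.
Stable partition: {q4,q7,q8,q9} | {q0,q6} | {q11} | {q1,q3} | {q5} | {q2,q10} — 6 equivalence classes.
q3 and q11 end up in different blocks, so they are distinguishable. For instance, the string 'ε' is accepted from only q11.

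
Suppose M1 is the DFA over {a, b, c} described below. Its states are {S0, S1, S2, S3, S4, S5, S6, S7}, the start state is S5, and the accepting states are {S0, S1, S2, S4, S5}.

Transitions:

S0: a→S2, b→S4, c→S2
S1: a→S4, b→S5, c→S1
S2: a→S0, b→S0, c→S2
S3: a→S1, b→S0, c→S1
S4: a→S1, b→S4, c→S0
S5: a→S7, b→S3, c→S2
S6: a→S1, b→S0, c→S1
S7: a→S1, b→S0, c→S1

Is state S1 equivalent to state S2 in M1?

First remove the unreachable states {S6}; 7 states remain.
Initial partition by acceptance: {S0,S1,S2,S4,S5} | {S3,S7}.
Split {S0,S1,S2,S4,S5} by δ(·,a) → {S0,S1,S2,S4} and {S5}.
Refine {S0,S1,S2,S4} on symbol b: members go to different blocks, giving {S0,S2,S4} and {S1}.
On input a, block {S0,S2,S4} splits into {S0,S2} and {S4}.
Split {S0,S2} by δ(·,b) → {S0} and {S2}.
Stable partition: {S0} | {S3,S7} | {S5} | {S1} | {S4} | {S2} — 6 equivalence classes.
S1 and S2 end up in different blocks, so they are distinguishable. For instance, the string 'ba' is accepted from only S2.

No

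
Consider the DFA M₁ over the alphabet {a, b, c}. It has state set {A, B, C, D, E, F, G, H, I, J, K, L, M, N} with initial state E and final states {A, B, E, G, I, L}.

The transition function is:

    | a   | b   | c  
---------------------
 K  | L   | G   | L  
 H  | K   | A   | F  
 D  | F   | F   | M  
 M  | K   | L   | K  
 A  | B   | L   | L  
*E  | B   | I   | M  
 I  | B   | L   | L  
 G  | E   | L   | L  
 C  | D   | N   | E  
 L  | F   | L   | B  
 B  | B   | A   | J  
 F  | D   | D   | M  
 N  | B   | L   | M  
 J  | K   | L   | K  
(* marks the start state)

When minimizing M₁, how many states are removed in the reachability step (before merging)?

3

No path from E leads to C, H, N; the other 11 states are all reachable.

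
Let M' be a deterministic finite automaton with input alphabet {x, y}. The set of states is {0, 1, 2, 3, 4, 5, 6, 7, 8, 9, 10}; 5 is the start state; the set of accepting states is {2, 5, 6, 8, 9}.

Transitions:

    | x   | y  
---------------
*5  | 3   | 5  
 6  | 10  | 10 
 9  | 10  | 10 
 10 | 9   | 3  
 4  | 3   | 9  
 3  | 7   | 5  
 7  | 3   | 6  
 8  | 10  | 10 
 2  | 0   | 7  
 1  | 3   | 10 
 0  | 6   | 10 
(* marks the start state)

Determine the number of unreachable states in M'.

Starting at 5 and following transitions, the reachable set is {3, 5, 6, 7, 9, 10}. That leaves 0, 1, 2, 4, 8 unreachable — 5 in total.

5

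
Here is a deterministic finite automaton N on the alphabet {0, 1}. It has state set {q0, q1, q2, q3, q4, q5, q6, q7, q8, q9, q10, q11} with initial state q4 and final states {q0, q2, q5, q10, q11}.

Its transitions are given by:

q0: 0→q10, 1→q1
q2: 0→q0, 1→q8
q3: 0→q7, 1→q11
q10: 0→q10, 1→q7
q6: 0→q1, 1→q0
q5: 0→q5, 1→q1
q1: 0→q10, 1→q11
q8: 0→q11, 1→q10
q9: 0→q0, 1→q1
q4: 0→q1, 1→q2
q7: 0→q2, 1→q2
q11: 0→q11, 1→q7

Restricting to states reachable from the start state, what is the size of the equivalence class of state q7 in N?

States {q3,q5,q6,q9} cannot be reached from the start state, so discard them.
Initial partition by acceptance: {q0,q2,q10,q11} | {q1,q4,q7,q8}.
Split {q1,q4,q7,q8} by δ(·,0) → {q1,q7,q8} and {q4}.
The partition is now stable with 3 blocks: {q0,q2,q10,q11} | {q1,q7,q8} | {q4}.
The equivalence class containing q7 is {q1,q7,q8}, of size 3.

3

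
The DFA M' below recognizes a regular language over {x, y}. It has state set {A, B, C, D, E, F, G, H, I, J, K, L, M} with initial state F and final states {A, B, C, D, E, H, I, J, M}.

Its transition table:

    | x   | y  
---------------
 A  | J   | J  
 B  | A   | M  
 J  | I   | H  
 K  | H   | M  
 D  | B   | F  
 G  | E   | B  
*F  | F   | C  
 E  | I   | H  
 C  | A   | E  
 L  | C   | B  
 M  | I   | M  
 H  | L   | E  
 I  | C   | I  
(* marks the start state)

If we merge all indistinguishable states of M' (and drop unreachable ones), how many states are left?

Reachable states from the start: {A,B,C,E,F,H,I,J,L,M}. Unreachable: {D,G,K} — drop them.
Initial partition by acceptance: {A,B,C,E,H,I,J,M} | {F,L}.
Split {A,B,C,E,H,I,J,M} by δ(·,x) → {A,B,C,E,I,J,M} and {H}.
On input y, block {A,B,C,E,I,J,M} splits into {A,B,C,I,M} and {E,J}.
Split {A,B,C,I,M} by δ(·,x) → {B,C,I,M} and {A}.
Split {B,C,I,M} by δ(·,x) → {B,C} and {I,M}.
Split {B,C} by δ(·,y) → {B} and {C}.
Refine {F,L} on symbol x: members go to different blocks, giving {F} and {L}.
On input x, block {I,M} splits into {I} and {M}.
Stable partition: {B} | {F} | {H} | {E,J} | {A} | {I} | {C} | {L} | {M} — 9 equivalence classes.

9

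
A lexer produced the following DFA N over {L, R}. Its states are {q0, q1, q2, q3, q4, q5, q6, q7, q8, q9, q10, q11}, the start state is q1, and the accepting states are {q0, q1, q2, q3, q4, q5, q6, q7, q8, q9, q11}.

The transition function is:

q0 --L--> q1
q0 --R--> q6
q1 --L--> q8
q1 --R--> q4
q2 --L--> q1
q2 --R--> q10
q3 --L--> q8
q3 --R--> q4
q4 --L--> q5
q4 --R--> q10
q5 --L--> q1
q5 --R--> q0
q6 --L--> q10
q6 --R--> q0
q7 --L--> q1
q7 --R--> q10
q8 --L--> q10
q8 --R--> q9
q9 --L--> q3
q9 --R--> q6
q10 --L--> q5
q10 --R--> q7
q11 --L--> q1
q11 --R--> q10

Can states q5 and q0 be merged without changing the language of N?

States {q2,q11} cannot be reached from the start state, so discard them.
P0 = {q0,q1,q3,q4,q5,q6,q7,q8,q9} | {q10}.
Refine {q0,q1,q3,q4,q5,q6,q7,q8,q9} on symbol L: members go to different blocks, giving {q0,q1,q3,q4,q5,q7,q9} and {q6,q8}.
Refine {q0,q1,q3,q4,q5,q7,q9} on symbol L: members go to different blocks, giving {q0,q4,q5,q7,q9} and {q1,q3}.
On input L, block {q0,q4,q5,q7,q9} splits into {q0,q5,q7,q9} and {q4}.
Refine {q0,q5,q7,q9} on symbol R: members go to different blocks, giving {q0,q9} and {q5} and {q7}.
No further refinement is possible. Final partition (7 blocks): {q0,q9} | {q10} | {q6,q8} | {q1,q3} | {q4} | {q5} | {q7}.
q5 and q0 end up in different blocks, so they are distinguishable. For instance, the string 'RL' is accepted from only q5.

No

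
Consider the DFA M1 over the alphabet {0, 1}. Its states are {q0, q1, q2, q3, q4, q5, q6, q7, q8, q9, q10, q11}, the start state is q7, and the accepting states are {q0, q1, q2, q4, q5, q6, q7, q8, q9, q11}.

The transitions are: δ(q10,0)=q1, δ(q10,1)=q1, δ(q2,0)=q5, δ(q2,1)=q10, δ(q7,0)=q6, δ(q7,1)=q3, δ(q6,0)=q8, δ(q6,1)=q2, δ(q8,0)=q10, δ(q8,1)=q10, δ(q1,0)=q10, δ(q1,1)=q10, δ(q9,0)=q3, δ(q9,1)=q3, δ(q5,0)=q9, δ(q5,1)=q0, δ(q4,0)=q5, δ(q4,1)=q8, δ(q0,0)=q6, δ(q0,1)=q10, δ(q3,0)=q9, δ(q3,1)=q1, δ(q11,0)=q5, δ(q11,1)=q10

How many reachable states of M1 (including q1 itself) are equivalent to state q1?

States {q4,q11} cannot be reached from the start state, so discard them.
Start with accepting vs non-accepting: {q0,q1,q2,q5,q6,q7,q8,q9} | {q3,q10}.
On input 0, block {q0,q1,q2,q5,q6,q7,q8,q9} splits into {q0,q2,q5,q6,q7} and {q1,q8,q9}.
Refine {q0,q2,q5,q6,q7} on symbol 0: members go to different blocks, giving {q0,q2,q7} and {q5,q6}.
No further refinement is possible. Final partition (4 blocks): {q0,q2,q7} | {q3,q10} | {q1,q8,q9} | {q5,q6}.
The equivalence class containing q1 is {q1,q8,q9}, of size 3.

3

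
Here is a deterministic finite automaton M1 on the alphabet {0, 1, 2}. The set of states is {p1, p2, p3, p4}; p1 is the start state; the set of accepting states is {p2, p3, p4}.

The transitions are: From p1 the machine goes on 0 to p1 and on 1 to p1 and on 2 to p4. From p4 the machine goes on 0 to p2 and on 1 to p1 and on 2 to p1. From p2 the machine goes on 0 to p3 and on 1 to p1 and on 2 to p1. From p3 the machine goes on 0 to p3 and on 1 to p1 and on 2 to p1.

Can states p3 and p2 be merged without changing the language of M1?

Yes

Every state is reachable, so we keep all 4.
Start with accepting vs non-accepting: {p2,p3,p4} | {p1}.
The partition is now stable with 2 blocks: {p2,p3,p4} | {p1}.
p3 and p2 lie in the same block of the stable partition, so they are equivalent — no string distinguishes them.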